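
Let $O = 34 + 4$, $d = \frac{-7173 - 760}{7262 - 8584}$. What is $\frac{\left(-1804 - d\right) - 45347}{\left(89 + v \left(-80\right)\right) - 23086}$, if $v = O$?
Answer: $\frac{62341555}{34420914} \approx 1.8112$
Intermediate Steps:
$d = \frac{7933}{1322}$ ($d = - \frac{7933}{-1322} = \left(-7933\right) \left(- \frac{1}{1322}\right) = \frac{7933}{1322} \approx 6.0008$)
$O = 38$
$v = 38$
$\frac{\left(-1804 - d\right) - 45347}{\left(89 + v \left(-80\right)\right) - 23086} = \frac{\left(-1804 - \frac{7933}{1322}\right) - 45347}{\left(89 + 38 \left(-80\right)\right) - 23086} = \frac{\left(-1804 - \frac{7933}{1322}\right) - 45347}{\left(89 - 3040\right) - 23086} = \frac{- \frac{2392821}{1322} - 45347}{-2951 - 23086} = - \frac{62341555}{1322 \left(-26037\right)} = \left(- \frac{62341555}{1322}\right) \left(- \frac{1}{26037}\right) = \frac{62341555}{34420914}$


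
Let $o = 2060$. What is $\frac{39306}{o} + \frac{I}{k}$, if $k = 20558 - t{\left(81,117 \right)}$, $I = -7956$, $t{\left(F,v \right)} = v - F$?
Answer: $\frac{197562093}{10568830} \approx 18.693$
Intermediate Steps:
$k = 20522$ ($k = 20558 - \left(117 - 81\right) = 20558 - 36 = 20522$)
$\frac{39306}{o} + \frac{I}{k} = \frac{39306}{2060} - \frac{7956}{20522} = 39306 \cdot \frac{1}{2060} - \frac{3978}{10261} = \frac{19653}{1030} - \frac{3978}{10261} = \frac{197562093}{10568830}$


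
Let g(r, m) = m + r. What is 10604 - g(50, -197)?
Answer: 10751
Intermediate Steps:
10604 - g(50, -197) = 10604 - (-197 + 50) = 10604 - 1*(-147) = 10604 + 147 = 10751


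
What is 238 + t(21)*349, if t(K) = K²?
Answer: 154147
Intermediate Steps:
238 + t(21)*349 = 238 + 21²*349 = 238 + 441*349 = 238 + 153909 = 154147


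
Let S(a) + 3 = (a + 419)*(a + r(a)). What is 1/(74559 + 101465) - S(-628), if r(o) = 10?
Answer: -22735083815/176024 ≈ -1.2916e+5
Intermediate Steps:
S(a) = -3 + (10 + a)*(419 + a) (S(a) = -3 + (a + 419)*(a + 10) = -3 + (419 + a)*(10 + a) = -3 + (10 + a)*(419 + a))
1/(74559 + 101465) - S(-628) = 1/(74559 + 101465) - (4187 + (-628)² + 429*(-628)) = 1/176024 - (4187 + 394384 - 269412) = 1/176024 - 1*129159 = 1/176024 - 129159 = -22735083815/176024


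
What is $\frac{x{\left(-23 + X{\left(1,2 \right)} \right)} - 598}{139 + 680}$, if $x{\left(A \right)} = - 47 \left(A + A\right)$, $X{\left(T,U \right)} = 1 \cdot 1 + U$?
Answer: $\frac{1282}{819} \approx 1.5653$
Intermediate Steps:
$X{\left(T,U \right)} = 1 + U$
$x{\left(A \right)} = - 94 A$ ($x{\left(A \right)} = - 47 \cdot 2 A = - 94 A$)
$\frac{x{\left(-23 + X{\left(1,2 \right)} \right)} - 598}{139 + 680} = \frac{- 94 \left(-23 + \left(1 + 2\right)\right) - 598}{139 + 680} = \frac{- 94 \left(-23 + 3\right) - 598}{819} = \left(\left(-94\right) \left(-20\right) - 598\right) \frac{1}{819} = \left(1880 - 598\right) \frac{1}{819} = 1282 \cdot \frac{1}{819} = \frac{1282}{819}$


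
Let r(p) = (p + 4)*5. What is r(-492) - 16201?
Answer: -18641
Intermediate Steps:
r(p) = 20 + 5*p (r(p) = (4 + p)*5 = 20 + 5*p)
r(-492) - 16201 = (20 + 5*(-492)) - 16201 = (20 - 2460) - 16201 = -2440 - 16201 = -18641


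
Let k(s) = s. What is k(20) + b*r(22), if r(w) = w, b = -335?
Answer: -7350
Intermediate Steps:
k(20) + b*r(22) = 20 - 335*22 = 20 - 7370 = -7350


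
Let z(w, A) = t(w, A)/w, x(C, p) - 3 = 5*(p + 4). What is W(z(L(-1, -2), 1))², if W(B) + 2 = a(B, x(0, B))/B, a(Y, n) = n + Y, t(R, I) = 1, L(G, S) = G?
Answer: 361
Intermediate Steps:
x(C, p) = 23 + 5*p (x(C, p) = 3 + 5*(p + 4) = 3 + 5*(4 + p) = 3 + (20 + 5*p) = 23 + 5*p)
a(Y, n) = Y + n
z(w, A) = 1/w
W(B) = -2 + (23 + 6*B)/B (W(B) = -2 + (B + (23 + 5*B))/B = -2 + (23 + 6*B)/B)
W(z(L(-1, -2), 1))² = (4 + 23/(1/(-1)))² = (4 + 23/(-1))² = (4 + 23*(-1))² = (4 - 23)² = (-19)² = 361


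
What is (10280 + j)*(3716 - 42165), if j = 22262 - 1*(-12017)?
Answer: -1713248991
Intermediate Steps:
j = 34279 (j = 22262 + 12017 = 34279)
(10280 + j)*(3716 - 42165) = (10280 + 34279)*(3716 - 42165) = 44559*(-38449) = -1713248991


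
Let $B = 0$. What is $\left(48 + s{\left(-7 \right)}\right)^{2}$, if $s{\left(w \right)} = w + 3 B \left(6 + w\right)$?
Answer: $1681$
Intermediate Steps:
$s{\left(w \right)} = w$ ($s{\left(w \right)} = w + 3 \cdot 0 \left(6 + w\right) = w + 3 \cdot 0 = w + 0 = w$)
$\left(48 + s{\left(-7 \right)}\right)^{2} = \left(48 - 7\right)^{2} = 41^{2} = 1681$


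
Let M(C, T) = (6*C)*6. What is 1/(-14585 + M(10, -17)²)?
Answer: 1/115015 ≈ 8.6945e-6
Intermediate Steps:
M(C, T) = 36*C
1/(-14585 + M(10, -17)²) = 1/(-14585 + (36*10)²) = 1/(-14585 + 360²) = 1/(-14585 + 129600) = 1/115015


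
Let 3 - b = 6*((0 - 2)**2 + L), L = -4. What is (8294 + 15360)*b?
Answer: 70962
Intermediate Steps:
b = 3 (b = 3 - 6*((0 - 2)**2 - 4) = 3 - 6*((-2)**2 - 4) = 3 - 6*(4 - 4) = 3 - 6*0 = 3 - 1*0 = 3 + 0 = 3)
(8294 + 15360)*b = (8294 + 15360)*3 = 23654*3 = 70962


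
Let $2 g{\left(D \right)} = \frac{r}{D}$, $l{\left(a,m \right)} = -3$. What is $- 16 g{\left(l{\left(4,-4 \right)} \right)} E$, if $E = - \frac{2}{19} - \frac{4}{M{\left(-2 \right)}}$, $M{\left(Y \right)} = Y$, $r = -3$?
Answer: $- \frac{288}{19} \approx -15.158$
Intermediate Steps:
$g{\left(D \right)} = - \frac{3}{2 D}$ ($g{\left(D \right)} = \frac{\left(-3\right) \frac{1}{D}}{2} = - \frac{3}{2 D}$)
$E = \frac{36}{19}$ ($E = - \frac{2}{19} - \frac{4}{-2} = \left(-2\right) \frac{1}{19} - -2 = - \frac{2}{19} + 2 = \frac{36}{19} \approx 1.8947$)
$- 16 g{\left(l{\left(4,-4 \right)} \right)} E = - 16 \left(- \frac{3}{2 \left(-3\right)}\right) \frac{36}{19} = - 16 \left(\left(- \frac{3}{2}\right) \left(- \frac{1}{3}\right)\right) \frac{36}{19} = \left(-16\right) \frac{1}{2} \cdot \frac{36}{19} = \left(-8\right) \frac{36}{19} = - \frac{288}{19}$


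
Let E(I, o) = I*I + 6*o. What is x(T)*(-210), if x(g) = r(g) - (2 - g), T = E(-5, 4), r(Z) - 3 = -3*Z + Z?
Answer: 10080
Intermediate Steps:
r(Z) = 3 - 2*Z (r(Z) = 3 + (-3*Z + Z) = 3 - 2*Z)
E(I, o) = I² + 6*o
T = 49 (T = (-5)² + 6*4 = 25 + 24 = 49)
x(g) = 1 - g (x(g) = (3 - 2*g) - (2 - g) = (3 - 2*g) + (-2 + g) = 1 - g)
x(T)*(-210) = (1 - 1*49)*(-210) = (1 - 49)*(-210) = -48*(-210) = 10080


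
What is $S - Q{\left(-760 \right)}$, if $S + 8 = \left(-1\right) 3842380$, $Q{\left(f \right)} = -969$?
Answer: $-3841419$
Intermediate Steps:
$S = -3842388$ ($S = -8 - 3842380 = -3842388$)
$S - Q{\left(-760 \right)} = -3842388 - -969 = -3842388 + 969 = -3841419$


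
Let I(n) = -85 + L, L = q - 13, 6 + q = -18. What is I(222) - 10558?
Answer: -10680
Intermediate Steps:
q = -24 (q = -6 - 18 = -24)
L = -37 (L = -24 - 13 = -37)
I(n) = -122 (I(n) = -85 - 37 = -122)
I(222) - 10558 = -122 - 10558 = -10680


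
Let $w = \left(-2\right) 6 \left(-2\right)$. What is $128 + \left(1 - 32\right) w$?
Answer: $-616$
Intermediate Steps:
$w = 24$ ($w = \left(-12\right) \left(-2\right) = 24$)
$128 + \left(1 - 32\right) w = 128 + \left(1 - 32\right) 24 = 128 - 744 = -616$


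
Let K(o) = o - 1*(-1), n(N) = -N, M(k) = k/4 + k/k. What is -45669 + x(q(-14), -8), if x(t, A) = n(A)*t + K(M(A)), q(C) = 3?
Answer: -45645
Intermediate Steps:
M(k) = 1 + k/4 (M(k) = k*(1/4) + 1 = k/4 + 1 = 1 + k/4)
K(o) = 1 + o (K(o) = o + 1 = 1 + o)
x(t, A) = 2 + A/4 - A*t (x(t, A) = (-A)*t + (1 + (1 + A/4)) = -A*t + (2 + A/4) = 2 + A/4 - A*t)
-45669 + x(q(-14), -8) = -45669 + (2 + (1/4)*(-8) - 1*(-8)*3) = -45669 + (2 - 2 + 24) = -45669 + 24 = -45645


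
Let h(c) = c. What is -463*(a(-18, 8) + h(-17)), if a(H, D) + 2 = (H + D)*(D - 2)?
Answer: 36577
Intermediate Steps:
a(H, D) = -2 + (-2 + D)*(D + H) (a(H, D) = -2 + (H + D)*(D - 2) = -2 + (D + H)*(-2 + D) = -2 + (-2 + D)*(D + H))
-463*(a(-18, 8) + h(-17)) = -463*((-2 + 8**2 - 2*8 - 2*(-18) + 8*(-18)) - 17) = -463*((-2 + 64 - 16 + 36 - 144) - 17) = -463*(-62 - 17) = -463*(-79) = 36577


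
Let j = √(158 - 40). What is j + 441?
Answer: 441 + √118 ≈ 451.86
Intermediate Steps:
j = √118 ≈ 10.863
j + 441 = √118 + 441 = 441 + √118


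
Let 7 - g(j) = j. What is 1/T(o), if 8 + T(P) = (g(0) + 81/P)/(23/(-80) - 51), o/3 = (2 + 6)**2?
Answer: -16412/133671 ≈ -0.12278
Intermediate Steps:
g(j) = 7 - j
o = 192 (o = 3*(2 + 6)**2 = 3*8**2 = 3*64 = 192)
T(P) = -33384/4103 - 6480/(4103*P) (T(P) = -8 + ((7 - 1*0) + 81/P)/(23/(-80) - 51) = -8 + ((7 + 0) + 81/P)/(23*(-1/80) - 51) = -8 + (7 + 81/P)/(-23/80 - 51) = -8 + (7 + 81/P)/(-4103/80) = -8 + (7 + 81/P)*(-80/4103) = -8 + (-560/4103 - 6480/(4103*P)) = -33384/4103 - 6480/(4103*P))
1/T(o) = 1/((24/4103)*(-270 - 1391*192)/192) = 1/((24/4103)*(1/192)*(-270 - 267072)) = 1/((24/4103)*(1/192)*(-267342)) = 1/(-133671/16412) = -16412/133671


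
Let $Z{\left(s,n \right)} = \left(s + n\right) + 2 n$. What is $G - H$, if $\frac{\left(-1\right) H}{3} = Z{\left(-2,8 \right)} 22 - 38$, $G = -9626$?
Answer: $-8288$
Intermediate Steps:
$Z{\left(s,n \right)} = s + 3 n$ ($Z{\left(s,n \right)} = \left(n + s\right) + 2 n = s + 3 n$)
$H = -1338$ ($H = - 3 \left(\left(-2 + 3 \cdot 8\right) 22 - 38\right) = - 3 \left(\left(-2 + 24\right) 22 - 38\right) = - 3 \left(22 \cdot 22 - 38\right) = - 3 \left(484 - 38\right) = \left(-3\right) 446 = -1338$)
$G - H = -9626 - -1338 = -9626 + 1338 = -8288$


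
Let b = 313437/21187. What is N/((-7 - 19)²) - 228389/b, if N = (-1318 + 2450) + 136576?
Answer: -806979642968/52970853 ≈ -15234.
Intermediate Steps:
b = 313437/21187 (b = 313437*(1/21187) = 313437/21187 ≈ 14.794)
N = 137708 (N = 1132 + 136576 = 137708)
N/((-7 - 19)²) - 228389/b = 137708/((-7 - 19)²) - 228389/313437/21187 = 137708/((-26)²) - 228389*21187/313437 = 137708/676 - 4838877743/313437 = 137708*(1/676) - 4838877743/313437 = 34427/169 - 4838877743/313437 = -806979642968/52970853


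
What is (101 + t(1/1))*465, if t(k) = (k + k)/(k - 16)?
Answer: 46903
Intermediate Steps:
t(k) = 2*k/(-16 + k) (t(k) = (2*k)/(-16 + k) = 2*k/(-16 + k))
(101 + t(1/1))*465 = (101 + 2/(1*(-16 + 1/1)))*465 = (101 + 2*1/(-16 + 1))*465 = (101 + 2*1/(-15))*465 = (101 + 2*1*(-1/15))*465 = (101 - 2/15)*465 = (1513/15)*465 = 46903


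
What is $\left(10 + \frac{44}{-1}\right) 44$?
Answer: $-1496$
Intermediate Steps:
$\left(10 + \frac{44}{-1}\right) 44 = \left(10 + 44 \left(-1\right)\right) 44 = \left(10 - 44\right) 44 = \left(-34\right) 44 = -1496$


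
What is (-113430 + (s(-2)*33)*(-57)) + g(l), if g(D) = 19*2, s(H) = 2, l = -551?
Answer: -117154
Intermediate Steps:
g(D) = 38
(-113430 + (s(-2)*33)*(-57)) + g(l) = (-113430 + (2*33)*(-57)) + 38 = (-113430 + 66*(-57)) + 38 = (-113430 - 3762) + 38 = -117192 + 38 = -117154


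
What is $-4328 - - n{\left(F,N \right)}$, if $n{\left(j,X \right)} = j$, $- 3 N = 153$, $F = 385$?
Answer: $-3943$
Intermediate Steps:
$N = -51$ ($N = \left(- \frac{1}{3}\right) 153 = -51$)
$-4328 - - n{\left(F,N \right)} = -4328 - \left(-1\right) 385 = -4328 - -385 = -4328 + 385 = -3943$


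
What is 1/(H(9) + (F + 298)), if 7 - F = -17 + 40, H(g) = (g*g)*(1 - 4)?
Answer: 1/39 ≈ 0.025641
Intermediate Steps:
H(g) = -3*g**2 (H(g) = g**2*(-3) = -3*g**2)
F = -16 (F = 7 - (-17 + 40) = 7 - 1*23 = 7 - 23 = -16)
1/(H(9) + (F + 298)) = 1/(-3*9**2 + (-16 + 298)) = 1/(-3*81 + 282) = 1/(-243 + 282) = 1/39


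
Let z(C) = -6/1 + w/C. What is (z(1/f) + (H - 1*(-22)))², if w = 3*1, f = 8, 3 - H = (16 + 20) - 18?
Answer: 625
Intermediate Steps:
H = -15 (H = 3 - ((16 + 20) - 18) = 3 - (36 - 18) = 3 - 1*18 = 3 - 18 = -15)
w = 3
z(C) = -6 + 3/C (z(C) = -6/1 + 3/C = -6*1 + 3/C = -6 + 3/C)
(z(1/f) + (H - 1*(-22)))² = ((-6 + 3/(1/8)) + (-15 - 1*(-22)))² = ((-6 + 3/(⅛)) + (-15 + 22))² = ((-6 + 3*8) + 7)² = ((-6 + 24) + 7)² = (18 + 7)² = 25² = 625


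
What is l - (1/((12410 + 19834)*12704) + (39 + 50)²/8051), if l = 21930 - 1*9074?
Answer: 42394727753527309/3297913224576 ≈ 12855.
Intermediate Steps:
l = 12856 (l = 21930 - 9074 = 12856)
l - (1/((12410 + 19834)*12704) + (39 + 50)²/8051) = 12856 - (1/((12410 + 19834)*12704) + (39 + 50)²/8051) = 12856 - ((1/12704)/32244 + 89²*(1/8051)) = 12856 - ((1/32244)*(1/12704) + 7921*(1/8051)) = 12856 - (1/409627776 + 7921/8051) = 12856 - 1*3244661621747/3297913224576 = 12856 - 3244661621747/3297913224576 = 42394727753527309/3297913224576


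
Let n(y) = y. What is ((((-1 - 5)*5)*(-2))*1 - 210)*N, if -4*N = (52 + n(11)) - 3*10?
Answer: 2475/2 ≈ 1237.5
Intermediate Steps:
N = -33/4 (N = -((52 + 11) - 3*10)/4 = -(63 - 30)/4 = -¼*33 = -33/4 ≈ -8.2500)
((((-1 - 5)*5)*(-2))*1 - 210)*N = ((((-1 - 5)*5)*(-2))*1 - 210)*(-33/4) = ((-6*5*(-2))*1 - 210)*(-33/4) = (-30*(-2)*1 - 210)*(-33/4) = (60*1 - 210)*(-33/4) = (60 - 210)*(-33/4) = -150*(-33/4) = 2475/2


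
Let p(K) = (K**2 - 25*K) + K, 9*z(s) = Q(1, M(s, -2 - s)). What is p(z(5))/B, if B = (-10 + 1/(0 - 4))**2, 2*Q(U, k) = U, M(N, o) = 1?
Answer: -1724/136161 ≈ -0.012661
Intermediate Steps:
Q(U, k) = U/2
z(s) = 1/18 (z(s) = ((1/2)*1)/9 = (1/9)*(1/2) = 1/18)
p(K) = K**2 - 24*K
B = 1681/16 (B = (-10 + 1/(-4))**2 = (-10 - 1/4)**2 = (-41/4)**2 = 1681/16 ≈ 105.06)
p(z(5))/B = ((-24 + 1/18)/18)/(1681/16) = ((1/18)*(-431/18))*(16/1681) = -431/324*16/1681 = -1724/136161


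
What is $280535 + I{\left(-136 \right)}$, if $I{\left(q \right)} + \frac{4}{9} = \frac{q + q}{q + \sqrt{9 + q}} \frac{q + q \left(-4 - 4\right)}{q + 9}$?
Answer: $\frac{5971166569675}{21286089} - \frac{258944 i \sqrt{127}}{2365121} \approx 2.8052 \cdot 10^{5} - 1.2338 i$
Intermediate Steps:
$I{\left(q \right)} = - \frac{4}{9} - \frac{14 q^{2}}{\left(9 + q\right) \left(q + \sqrt{9 + q}\right)}$ ($I{\left(q \right)} = - \frac{4}{9} + \frac{q + q}{q + \sqrt{9 + q}} \frac{q + q \left(-4 - 4\right)}{q + 9} = - \frac{4}{9} + \frac{2 q}{q + \sqrt{9 + q}} \frac{q + q \left(-8\right)}{9 + q} = - \frac{4}{9} + \frac{2 q}{q + \sqrt{9 + q}} \frac{q - 8 q}{9 + q} = - \frac{4}{9} + \frac{2 q}{q + \sqrt{9 + q}} \frac{\left(-7\right) q}{9 + q} = - \frac{4}{9} + \frac{2 q}{q + \sqrt{9 + q}} \left(- \frac{7 q}{9 + q}\right) = - \frac{4}{9} - \frac{14 q^{2}}{\left(9 + q\right) \left(q + \sqrt{9 + q}\right)}$)
$280535 + I{\left(-136 \right)} = 280535 + \frac{2 \left(- 65 \left(-136\right)^{2} - -2448 - 18 \sqrt{9 - 136} - - 272 \sqrt{9 - 136}\right)}{9 \left(\left(-136\right)^{2} + 9 \left(-136\right) + 9 \sqrt{9 - 136} - 136 \sqrt{9 - 136}\right)} = 280535 + \frac{2 \left(\left(-65\right) 18496 + 2448 - 18 \sqrt{-127} - - 272 \sqrt{-127}\right)}{9 \left(18496 - 1224 + 9 \sqrt{-127} - 136 \sqrt{-127}\right)} = 280535 + \frac{2 \left(-1202240 + 2448 - 18 i \sqrt{127} - - 272 i \sqrt{127}\right)}{9 \left(18496 - 1224 + 9 i \sqrt{127} - 136 i \sqrt{127}\right)} = 280535 + \frac{2 \left(-1202240 + 2448 - 18 i \sqrt{127} + 272 i \sqrt{127}\right)}{9 \left(18496 - 1224 + 9 i \sqrt{127} - 136 i \sqrt{127}\right)} = 280535 + \frac{2 \left(-1199792 + 254 i \sqrt{127}\right)}{9 \left(17272 - 127 i \sqrt{127}\right)}$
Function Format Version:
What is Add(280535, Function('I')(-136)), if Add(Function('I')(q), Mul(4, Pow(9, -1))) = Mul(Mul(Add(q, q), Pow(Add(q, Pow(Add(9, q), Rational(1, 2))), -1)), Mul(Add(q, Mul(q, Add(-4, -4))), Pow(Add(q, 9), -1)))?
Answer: Add(Rational(5971166569675, 21286089), Mul(Rational(-258944, 2365121), I, Pow(127, Rational(1, 2)))) ≈ Add(2.8052e+5, Mul(-1.2338, I))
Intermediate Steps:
Function('I')(q) = Add(Rational(-4, 9), Mul(-14, Pow(q, 2), Pow(Add(9, q), -1), Pow(Add(q, Pow(Add(9, q), Rational(1, 2))), -1))) (Function('I')(q) = Add(Rational(-4, 9), Mul(Mul(Add(q, q), Pow(Add(q, Pow(Add(9, q), Rational(1, 2))), -1)), Mul(Add(q, Mul(q, Add(-4, -4))), Pow(Add(q, 9), -1)))) = Add(Rational(-4, 9), Mul(Mul(Mul(2, q), Pow(Add(q, Pow(Add(9, q), Rational(1, 2))), -1)), Mul(Add(q, Mul(q, -8)), Pow(Add(9, q), -1)))) = Add(Rational(-4, 9), Mul(Mul(2, q, Pow(Add(q, Pow(Add(9, q), Rational(1, 2))), -1)), Mul(Add(q, Mul(-8, q)), Pow(Add(9, q), -1)))) = Add(Rational(-4, 9), Mul(Mul(2, q, Pow(Add(q, Pow(Add(9, q), Rational(1, 2))), -1)), Mul(Mul(-7, q), Pow(Add(9, q), -1)))) = Add(Rational(-4, 9), Mul(Mul(2, q, Pow(Add(q, Pow(Add(9, q), Rational(1, 2))), -1)), Mul(-7, q, Pow(Add(9, q), -1)))) = Add(Rational(-4, 9), Mul(-14, Pow(q, 2), Pow(Add(9, q), -1), Pow(Add(q, Pow(Add(9, q), Rational(1, 2))), -1))))
Add(280535, Function('I')(-136)) = Add(280535, Mul(Rational(2, 9), Pow(Add(Pow(-136, 2), Mul(9, -136), Mul(9, Pow(Add(9, -136), Rational(1, 2))), Mul(-136, Pow(Add(9, -136), Rational(1, 2)))), -1), Add(Mul(-65, Pow(-136, 2)), Mul(-18, -136), Mul(-18, Pow(Add(9, -136), Rational(1, 2))), Mul(-2, -136, Pow(Add(9, -136), Rational(1, 2)))))) = Add(280535, Mul(Rational(2, 9), Pow(Add(18496, -1224, Mul(9, Pow(-127, Rational(1, 2))), Mul(-136, Pow(-127, Rational(1, 2)))), -1), Add(Mul(-65, 18496), 2448, Mul(-18, Pow(-127, Rational(1, 2))), Mul(-2, -136, Pow(-127, Rational(1, 2)))))) = Add(280535, Mul(Rational(2, 9), Pow(Add(18496, -1224, Mul(9, Mul(I, Pow(127, Rational(1, 2)))), Mul(-136, Mul(I, Pow(127, Rational(1, 2))))), -1), Add(-1202240, 2448, Mul(-18, Mul(I, Pow(127, Rational(1, 2)))), Mul(-2, -136, Mul(I, Pow(127, Rational(1, 2))))))) = Add(280535, Mul(Rational(2, 9), Pow(Add(18496, -1224, Mul(9, I, Pow(127, Rational(1, 2))), Mul(-136, I, Pow(127, Rational(1, 2)))), -1), Add(-1202240, 2448, Mul(-18, I, Pow(127, Rational(1, 2))), Mul(272, I, Pow(127, Rational(1, 2)))))) = Add(280535, Mul(Rational(2, 9), Pow(Add(17272, Mul(-127, I, Pow(127, Rational(1, 2)))), -1), Add(-1199792, Mul(254, I, Pow(127, Rational(1, 2))))))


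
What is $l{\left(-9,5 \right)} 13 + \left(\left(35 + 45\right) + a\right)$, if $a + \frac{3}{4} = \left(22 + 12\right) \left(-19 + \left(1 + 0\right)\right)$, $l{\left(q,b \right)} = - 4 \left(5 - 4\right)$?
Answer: $- \frac{2339}{4} \approx -584.75$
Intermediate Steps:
$l{\left(q,b \right)} = -4$ ($l{\left(q,b \right)} = \left(-4\right) 1 = -4$)
$a = - \frac{2451}{4}$ ($a = - \frac{3}{4} + \left(22 + 12\right) \left(-19 + \left(1 + 0\right)\right) = - \frac{3}{4} + 34 \left(-19 + 1\right) = - \frac{3}{4} + 34 \left(-18\right) = - \frac{3}{4} - 612 = - \frac{2451}{4} \approx -612.75$)
$l{\left(-9,5 \right)} 13 + \left(\left(35 + 45\right) + a\right) = \left(-4\right) 13 + \left(\left(35 + 45\right) - \frac{2451}{4}\right) = -52 + \left(80 - \frac{2451}{4}\right) = -52 - \frac{2131}{4} = - \frac{2339}{4}$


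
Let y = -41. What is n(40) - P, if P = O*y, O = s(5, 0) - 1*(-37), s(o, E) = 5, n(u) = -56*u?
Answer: -518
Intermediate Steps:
O = 42 (O = 5 - 1*(-37) = 5 + 37 = 42)
P = -1722 (P = 42*(-41) = -1722)
n(40) - P = -56*40 - 1*(-1722) = -2240 + 1722 = -518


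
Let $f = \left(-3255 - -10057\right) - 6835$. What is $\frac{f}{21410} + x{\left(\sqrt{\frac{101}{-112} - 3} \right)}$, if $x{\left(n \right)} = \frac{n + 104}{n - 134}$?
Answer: $\frac{- 62469736 i + 21377 \sqrt{3059}}{21410 \left(\sqrt{3059} + 3752 i\right)} \approx -0.77728 - 0.026176 i$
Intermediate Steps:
$f = -33$ ($f = \left(-3255 + 10057\right) - 6835 = 6802 - 6835 = -33$)
$x{\left(n \right)} = \frac{104 + n}{-134 + n}$ ($x{\left(n \right)} = \frac{104 + n}{n - 134} = \frac{104 + n}{-134 + n}$)
$\frac{f}{21410} + x{\left(\sqrt{\frac{101}{-112} - 3} \right)} = - \frac{33}{21410} + \frac{104 + \sqrt{\frac{101}{-112} - 3}}{-134 + \sqrt{\frac{101}{-112} - 3}} = \left(-33\right) \frac{1}{21410} + \frac{104 + \sqrt{101 \left(- \frac{1}{112}\right) - 3}}{-134 + \sqrt{101 \left(- \frac{1}{112}\right) - 3}} = - \frac{33}{21410} + \frac{104 + \sqrt{- \frac{101}{112} - 3}}{-134 + \sqrt{- \frac{101}{112} - 3}} = - \frac{33}{21410} + \frac{104 + \sqrt{- \frac{437}{112}}}{-134 + \sqrt{- \frac{437}{112}}} = - \frac{33}{21410} + \frac{104 + \frac{i \sqrt{3059}}{28}}{-134 + \frac{i \sqrt{3059}}{28}}$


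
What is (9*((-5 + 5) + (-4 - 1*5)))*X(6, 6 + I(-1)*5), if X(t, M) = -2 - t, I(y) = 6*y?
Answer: 648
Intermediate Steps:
(9*((-5 + 5) + (-4 - 1*5)))*X(6, 6 + I(-1)*5) = (9*((-5 + 5) + (-4 - 1*5)))*(-2 - 1*6) = (9*(0 + (-4 - 5)))*(-2 - 6) = (9*(0 - 9))*(-8) = (9*(-9))*(-8) = -81*(-8) = 648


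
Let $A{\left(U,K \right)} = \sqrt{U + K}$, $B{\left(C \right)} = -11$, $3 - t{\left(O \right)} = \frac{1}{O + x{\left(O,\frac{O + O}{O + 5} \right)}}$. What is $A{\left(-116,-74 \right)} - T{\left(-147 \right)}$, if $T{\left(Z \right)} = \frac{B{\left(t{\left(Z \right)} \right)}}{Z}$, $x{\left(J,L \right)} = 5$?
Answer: $- \frac{11}{147} + i \sqrt{190} \approx -0.07483 + 13.784 i$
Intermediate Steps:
$t{\left(O \right)} = 3 - \frac{1}{5 + O}$ ($t{\left(O \right)} = 3 - \frac{1}{O + 5} = 3 - \frac{1}{5 + O}$)
$A{\left(U,K \right)} = \sqrt{K + U}$
$T{\left(Z \right)} = - \frac{11}{Z}$
$A{\left(-116,-74 \right)} - T{\left(-147 \right)} = \sqrt{-74 - 116} - - \frac{11}{-147} = \sqrt{-190} - \left(-11\right) \left(- \frac{1}{147}\right) = i \sqrt{190} - \frac{11}{147} = - \frac{11}{147} + i \sqrt{190}$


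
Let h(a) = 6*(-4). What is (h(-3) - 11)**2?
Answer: 1225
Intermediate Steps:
h(a) = -24
(h(-3) - 11)**2 = (-24 - 11)**2 = (-35)**2 = 1225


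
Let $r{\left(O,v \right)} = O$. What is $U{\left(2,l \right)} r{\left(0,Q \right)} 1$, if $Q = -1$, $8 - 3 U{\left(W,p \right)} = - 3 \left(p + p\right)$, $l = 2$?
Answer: $0$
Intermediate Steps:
$U{\left(W,p \right)} = \frac{8}{3} + 2 p$ ($U{\left(W,p \right)} = \frac{8}{3} - \frac{\left(-3\right) \left(p + p\right)}{3} = \frac{8}{3} - \frac{\left(-3\right) 2 p}{3} = \frac{8}{3} - \frac{\left(-6\right) p}{3} = \frac{8}{3} + 2 p$)
$U{\left(2,l \right)} r{\left(0,Q \right)} 1 = \left(\frac{8}{3} + 2 \cdot 2\right) 0 \cdot 1 = \left(\frac{8}{3} + 4\right) 0 \cdot 1 = \frac{20}{3} \cdot 0 \cdot 1 = 0 \cdot 1 = 0$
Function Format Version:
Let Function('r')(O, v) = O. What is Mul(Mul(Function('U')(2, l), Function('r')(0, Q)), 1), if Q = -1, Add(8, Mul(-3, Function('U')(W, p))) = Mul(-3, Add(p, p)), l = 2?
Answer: 0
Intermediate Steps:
Function('U')(W, p) = Add(Rational(8, 3), Mul(2, p)) (Function('U')(W, p) = Add(Rational(8, 3), Mul(Rational(-1, 3), Mul(-3, Add(p, p)))) = Add(Rational(8, 3), Mul(Rational(-1, 3), Mul(-3, Mul(2, p)))) = Add(Rational(8, 3), Mul(Rational(-1, 3), Mul(-6, p))) = Add(Rational(8, 3), Mul(2, p)))
Mul(Mul(Function('U')(2, l), Function('r')(0, Q)), 1) = Mul(Mul(Add(Rational(8, 3), Mul(2, 2)), 0), 1) = Mul(Mul(Add(Rational(8, 3), 4), 0), 1) = Mul(Mul(Rational(20, 3), 0), 1) = Mul(0, 1) = 0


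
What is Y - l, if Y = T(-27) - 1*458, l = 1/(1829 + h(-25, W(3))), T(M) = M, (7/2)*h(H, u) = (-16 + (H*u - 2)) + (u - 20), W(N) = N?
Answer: -6102762/12583 ≈ -485.00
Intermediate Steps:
h(H, u) = -76/7 + 2*u/7 + 2*H*u/7 (h(H, u) = 2*((-16 + (H*u - 2)) + (u - 20))/7 = 2*((-16 + (-2 + H*u)) + (-20 + u))/7 = 2*((-18 + H*u) + (-20 + u))/7 = 2*(-38 + u + H*u)/7 = -76/7 + 2*u/7 + 2*H*u/7)
l = 7/12583 (l = 1/(1829 + (-76/7 + (2/7)*3 + (2/7)*(-25)*3)) = 1/(1829 + (-76/7 + 6/7 - 150/7)) = 1/(1829 - 220/7) = 1/(12583/7) = 7/12583 ≈ 0.00055631)
Y = -485 (Y = -27 - 1*458 = -27 - 458 = -485)
Y - l = -485 - 1*7/12583 = -485 - 7/12583 = -6102762/12583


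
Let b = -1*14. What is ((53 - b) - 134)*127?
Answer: -8509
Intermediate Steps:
b = -14
((53 - b) - 134)*127 = ((53 - 1*(-14)) - 134)*127 = ((53 + 14) - 134)*127 = (67 - 134)*127 = -67*127 = -8509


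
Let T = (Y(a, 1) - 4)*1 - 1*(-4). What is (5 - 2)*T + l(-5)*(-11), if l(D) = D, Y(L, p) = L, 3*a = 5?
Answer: 60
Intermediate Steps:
a = 5/3 (a = (⅓)*5 = 5/3 ≈ 1.6667)
T = 5/3 (T = (5/3 - 4)*1 - 1*(-4) = -7/3*1 + 4 = -7/3 + 4 = 5/3 ≈ 1.6667)
(5 - 2)*T + l(-5)*(-11) = (5 - 2)*(5/3) - 5*(-11) = 3*(5/3) + 55 = 5 + 55 = 60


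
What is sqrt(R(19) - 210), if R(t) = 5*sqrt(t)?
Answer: sqrt(-210 + 5*sqrt(19)) ≈ 13.719*I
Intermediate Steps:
sqrt(R(19) - 210) = sqrt(5*sqrt(19) - 210) = sqrt(-210 + 5*sqrt(19))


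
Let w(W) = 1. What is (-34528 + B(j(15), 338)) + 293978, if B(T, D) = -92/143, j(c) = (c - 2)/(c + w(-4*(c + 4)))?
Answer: 37101258/143 ≈ 2.5945e+5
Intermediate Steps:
j(c) = (-2 + c)/(1 + c) (j(c) = (c - 2)/(c + 1) = (-2 + c)/(1 + c))
B(T, D) = -92/143 (B(T, D) = -92*1/143 = -92/143)
(-34528 + B(j(15), 338)) + 293978 = (-34528 - 92/143) + 293978 = -4937596/143 + 293978 = 37101258/143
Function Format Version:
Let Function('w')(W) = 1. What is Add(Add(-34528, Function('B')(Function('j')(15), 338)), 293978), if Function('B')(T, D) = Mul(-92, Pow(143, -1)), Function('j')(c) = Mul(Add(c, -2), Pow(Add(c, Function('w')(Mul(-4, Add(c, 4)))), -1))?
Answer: Rational(37101258, 143) ≈ 2.5945e+5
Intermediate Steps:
Function('j')(c) = Mul(Pow(Add(1, c), -1), Add(-2, c)) (Function('j')(c) = Mul(Add(c, -2), Pow(Add(c, 1), -1)) = Mul(Add(-2, c), Pow(Add(1, c), -1)) = Mul(Pow(Add(1, c), -1), Add(-2, c)))
Function('B')(T, D) = Rational(-92, 143) (Function('B')(T, D) = Mul(-92, Rational(1, 143)) = Rational(-92, 143))
Add(Add(-34528, Function('B')(Function('j')(15), 338)), 293978) = Add(Add(-34528, Rational(-92, 143)), 293978) = Add(Rational(-4937596, 143), 293978) = Rational(37101258, 143)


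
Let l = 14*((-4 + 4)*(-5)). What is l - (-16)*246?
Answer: 3936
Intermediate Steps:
l = 0 (l = 14*(0*(-5)) = 14*0 = 0)
l - (-16)*246 = 0 - (-16)*246 = 0 - 1*(-3936) = 0 + 3936 = 3936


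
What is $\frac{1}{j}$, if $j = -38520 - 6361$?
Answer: $- \frac{1}{44881} \approx -2.2281 \cdot 10^{-5}$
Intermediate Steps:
$j = -44881$ ($j = -38520 - 6361 = -44881$)
$\frac{1}{j} = \frac{1}{-44881} = - \frac{1}{44881}$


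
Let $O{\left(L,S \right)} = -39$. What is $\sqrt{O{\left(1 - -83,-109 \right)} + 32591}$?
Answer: $2 \sqrt{8138} \approx 180.42$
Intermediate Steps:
$\sqrt{O{\left(1 - -83,-109 \right)} + 32591} = \sqrt{-39 + 32591} = \sqrt{32552} = 2 \sqrt{8138}$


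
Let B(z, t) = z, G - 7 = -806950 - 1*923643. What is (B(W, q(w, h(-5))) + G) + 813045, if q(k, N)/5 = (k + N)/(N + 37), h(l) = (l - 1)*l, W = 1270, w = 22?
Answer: -916271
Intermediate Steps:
h(l) = l*(-1 + l) (h(l) = (-1 + l)*l = l*(-1 + l))
G = -1730586 (G = 7 + (-806950 - 1*923643) = 7 + (-806950 - 923643) = 7 - 1730593 = -1730586)
q(k, N) = 5*(N + k)/(37 + N) (q(k, N) = 5*((k + N)/(N + 37)) = 5*((N + k)/(37 + N)) = 5*(N + k)/(37 + N))
(B(W, q(w, h(-5))) + G) + 813045 = (1270 - 1730586) + 813045 = -1729316 + 813045 = -916271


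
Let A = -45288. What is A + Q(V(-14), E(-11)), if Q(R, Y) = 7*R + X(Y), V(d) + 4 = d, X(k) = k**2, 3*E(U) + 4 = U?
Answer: -45389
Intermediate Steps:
E(U) = -4/3 + U/3
V(d) = -4 + d
Q(R, Y) = Y**2 + 7*R (Q(R, Y) = 7*R + Y**2 = Y**2 + 7*R)
A + Q(V(-14), E(-11)) = -45288 + ((-4/3 + (1/3)*(-11))**2 + 7*(-4 - 14)) = -45288 + ((-4/3 - 11/3)**2 + 7*(-18)) = -45288 + ((-5)**2 - 126) = -45288 + (25 - 126) = -45288 - 101 = -45389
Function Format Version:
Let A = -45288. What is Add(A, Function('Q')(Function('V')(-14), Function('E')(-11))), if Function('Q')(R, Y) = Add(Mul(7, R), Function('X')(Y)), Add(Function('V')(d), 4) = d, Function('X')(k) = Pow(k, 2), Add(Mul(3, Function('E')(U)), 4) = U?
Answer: -45389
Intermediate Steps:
Function('E')(U) = Add(Rational(-4, 3), Mul(Rational(1, 3), U))
Function('V')(d) = Add(-4, d)
Function('Q')(R, Y) = Add(Pow(Y, 2), Mul(7, R)) (Function('Q')(R, Y) = Add(Mul(7, R), Pow(Y, 2)) = Add(Pow(Y, 2), Mul(7, R)))
Add(A, Function('Q')(Function('V')(-14), Function('E')(-11))) = Add(-45288, Add(Pow(Add(Rational(-4, 3), Mul(Rational(1, 3), -11)), 2), Mul(7, Add(-4, -14)))) = Add(-45288, Add(Pow(Add(Rational(-4, 3), Rational(-11, 3)), 2), Mul(7, -18))) = Add(-45288, Add(Pow(-5, 2), -126)) = Add(-45288, Add(25, -126)) = Add(-45288, -101) = -45389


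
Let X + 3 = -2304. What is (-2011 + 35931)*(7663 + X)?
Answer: 181675520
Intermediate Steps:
X = -2307 (X = -3 - 2304 = -2307)
(-2011 + 35931)*(7663 + X) = (-2011 + 35931)*(7663 - 2307) = 33920*5356 = 181675520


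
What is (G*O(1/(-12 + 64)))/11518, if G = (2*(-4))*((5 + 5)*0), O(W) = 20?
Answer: 0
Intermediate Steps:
G = 0 (G = -80*0 = -8*0 = 0)
(G*O(1/(-12 + 64)))/11518 = (0*20)/11518 = 0*(1/11518) = 0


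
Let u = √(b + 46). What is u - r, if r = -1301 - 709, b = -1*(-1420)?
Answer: 2010 + √1466 ≈ 2048.3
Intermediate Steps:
b = 1420
u = √1466 (u = √(1420 + 46) = √1466 ≈ 38.288)
r = -2010
u - r = √1466 - 1*(-2010) = √1466 + 2010 = 2010 + √1466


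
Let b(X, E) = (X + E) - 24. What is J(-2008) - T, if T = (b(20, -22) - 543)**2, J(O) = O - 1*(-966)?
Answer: -324803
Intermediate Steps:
J(O) = 966 + O (J(O) = O + 966 = 966 + O)
b(X, E) = -24 + E + X (b(X, E) = (E + X) - 24 = -24 + E + X)
T = 323761 (T = ((-24 - 22 + 20) - 543)**2 = (-26 - 543)**2 = (-569)**2 = 323761)
J(-2008) - T = (966 - 2008) - 1*323761 = -1042 - 323761 = -324803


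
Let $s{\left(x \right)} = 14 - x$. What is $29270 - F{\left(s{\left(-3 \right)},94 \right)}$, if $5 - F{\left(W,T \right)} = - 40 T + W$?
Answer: $25522$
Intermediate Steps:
$F{\left(W,T \right)} = 5 - W + 40 T$ ($F{\left(W,T \right)} = 5 - \left(- 40 T + W\right) = 5 - \left(W - 40 T\right) = 5 + \left(- W + 40 T\right) = 5 - W + 40 T$)
$29270 - F{\left(s{\left(-3 \right)},94 \right)} = 29270 - \left(5 - \left(14 - -3\right) + 40 \cdot 94\right) = 29270 - \left(5 - \left(14 + 3\right) + 3760\right) = 29270 - \left(5 - 17 + 3760\right) = 29270 - 3748 = 25522$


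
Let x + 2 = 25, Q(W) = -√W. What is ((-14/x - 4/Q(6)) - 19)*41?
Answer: -18491/23 + 82*√6/3 ≈ -737.00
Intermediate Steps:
x = 23 (x = -2 + 25 = 23)
((-14/x - 4/Q(6)) - 19)*41 = ((-14/23 - 4*(-√6/6)) - 19)*41 = ((-14*1/23 - (-2)*√6/3) - 19)*41 = ((-14/23 + 2*√6/3) - 19)*41 = (-451/23 + 2*√6/3)*41 = -18491/23 + 82*√6/3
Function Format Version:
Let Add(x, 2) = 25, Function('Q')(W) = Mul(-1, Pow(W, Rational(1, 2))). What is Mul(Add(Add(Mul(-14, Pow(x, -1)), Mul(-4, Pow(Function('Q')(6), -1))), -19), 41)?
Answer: Add(Rational(-18491, 23), Mul(Rational(82, 3), Pow(6, Rational(1, 2)))) ≈ -737.00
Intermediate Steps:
x = 23 (x = Add(-2, 25) = 23)
Mul(Add(Add(Mul(-14, Pow(x, -1)), Mul(-4, Pow(Function('Q')(6), -1))), -19), 41) = Mul(Add(Add(Mul(-14, Pow(23, -1)), Mul(-4, Pow(Mul(-1, Pow(6, Rational(1, 2))), -1))), -19), 41) = Mul(Add(Add(Mul(-14, Rational(1, 23)), Mul(-4, Mul(Rational(-1, 6), Pow(6, Rational(1, 2))))), -19), 41) = Mul(Add(Add(Rational(-14, 23), Mul(Rational(2, 3), Pow(6, Rational(1, 2)))), -19), 41) = Mul(Add(Rational(-451, 23), Mul(Rational(2, 3), Pow(6, Rational(1, 2)))), 41) = Add(Rational(-18491, 23), Mul(Rational(82, 3), Pow(6, Rational(1, 2))))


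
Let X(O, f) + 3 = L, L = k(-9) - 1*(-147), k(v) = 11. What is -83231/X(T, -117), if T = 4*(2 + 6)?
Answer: -83231/155 ≈ -536.97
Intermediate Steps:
T = 32 (T = 4*8 = 32)
L = 158 (L = 11 - 1*(-147) = 11 + 147 = 158)
X(O, f) = 155 (X(O, f) = -3 + 158 = 155)
-83231/X(T, -117) = -83231/155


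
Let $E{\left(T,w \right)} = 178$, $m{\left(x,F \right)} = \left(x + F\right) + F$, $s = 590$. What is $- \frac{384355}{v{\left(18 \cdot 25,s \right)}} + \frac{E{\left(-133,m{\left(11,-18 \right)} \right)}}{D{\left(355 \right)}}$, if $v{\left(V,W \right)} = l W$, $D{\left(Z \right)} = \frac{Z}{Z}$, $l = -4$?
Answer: $\frac{160887}{472} \approx 340.86$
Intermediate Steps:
$m{\left(x,F \right)} = x + 2 F$ ($m{\left(x,F \right)} = \left(F + x\right) + F = x + 2 F$)
$D{\left(Z \right)} = 1$
$v{\left(V,W \right)} = - 4 W$
$- \frac{384355}{v{\left(18 \cdot 25,s \right)}} + \frac{E{\left(-133,m{\left(11,-18 \right)} \right)}}{D{\left(355 \right)}} = - \frac{384355}{\left(-4\right) 590} + \frac{178}{1} = - \frac{384355}{-2360} + 178 \cdot 1 = \left(-384355\right) \left(- \frac{1}{2360}\right) + 178 = \frac{76871}{472} + 178 = \frac{160887}{472}$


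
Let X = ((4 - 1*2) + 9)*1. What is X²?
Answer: 121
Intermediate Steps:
X = 11 (X = ((4 - 2) + 9)*1 = (2 + 9)*1 = 11*1 = 11)
X² = 11² = 121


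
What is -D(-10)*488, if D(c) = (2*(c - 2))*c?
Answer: -117120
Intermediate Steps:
D(c) = c*(-4 + 2*c) (D(c) = (2*(-2 + c))*c = (-4 + 2*c)*c = c*(-4 + 2*c))
-D(-10)*488 = -2*(-10)*(-2 - 10)*488 = -2*(-10)*(-12)*488 = -240*488 = -1*117120 = -117120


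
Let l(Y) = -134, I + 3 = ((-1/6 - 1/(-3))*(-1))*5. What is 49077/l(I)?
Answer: -49077/134 ≈ -366.25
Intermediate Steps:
I = -23/6 (I = -3 + ((-1/6 - 1/(-3))*(-1))*5 = -3 + ((-1*⅙ - 1*(-⅓))*(-1))*5 = -3 + ((-⅙ + ⅓)*(-1))*5 = -3 + ((⅙)*(-1))*5 = -3 - ⅙*5 = -3 - ⅚ = -23/6 ≈ -3.8333)
49077/l(I) = 49077/(-134) = 49077*(-1/134) = -49077/134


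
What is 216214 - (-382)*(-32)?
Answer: 203990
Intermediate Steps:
216214 - (-382)*(-32) = 216214 - 1*12224 = 216214 - 12224 = 203990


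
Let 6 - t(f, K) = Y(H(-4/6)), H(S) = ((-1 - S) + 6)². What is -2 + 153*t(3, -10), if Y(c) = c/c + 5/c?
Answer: 12566/17 ≈ 739.18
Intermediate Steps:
H(S) = (5 - S)²
Y(c) = 1 + 5/c
t(f, K) = 1400/289 (t(f, K) = 6 - (5 + (-5 - 4/6)²)/((-5 - 4/6)²) = 6 - (5 + (-5 - 4*⅙)²)/((-5 - 4*⅙)²) = 6 - (5 + (-5 - ⅔)²)/((-5 - ⅔)²) = 6 - (5 + (-17/3)²)/((-17/3)²) = 6 - (5 + 289/9)/289/9 = 6 - 9*334/(289*9) = 6 - 1*334/289 = 6 - 334/289 = 1400/289)
-2 + 153*t(3, -10) = -2 + 153*(1400/289) = -2 + 12600/17 = 12566/17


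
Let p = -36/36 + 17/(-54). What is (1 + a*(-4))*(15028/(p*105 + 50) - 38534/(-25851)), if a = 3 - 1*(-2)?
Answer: 131702727766/40973835 ≈ 3214.3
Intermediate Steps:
a = 5 (a = 3 + 2 = 5)
p = -71/54 (p = -36*1/36 + 17*(-1/54) = -1 - 17/54 = -71/54 ≈ -1.3148)
(1 + a*(-4))*(15028/(p*105 + 50) - 38534/(-25851)) = (1 + 5*(-4))*(15028/(-71/54*105 + 50) - 38534/(-25851)) = (1 - 20)*(15028/(-2485/18 + 50) - 38534*(-1/25851)) = -19*(15028/(-1585/18) + 38534/25851) = -19*(15028*(-18/1585) + 38534/25851) = -19*(-270504/1585 + 38534/25851) = -19*(-6931722514/40973835) = 131702727766/40973835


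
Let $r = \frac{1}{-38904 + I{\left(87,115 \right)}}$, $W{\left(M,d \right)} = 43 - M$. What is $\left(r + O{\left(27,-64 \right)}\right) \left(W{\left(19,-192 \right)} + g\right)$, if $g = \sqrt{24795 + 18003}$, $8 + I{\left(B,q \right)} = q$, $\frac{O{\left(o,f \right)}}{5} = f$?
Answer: $- \frac{297960984}{38797} - \frac{12415041 \sqrt{42798}}{38797} \approx -73881.0$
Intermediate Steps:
$O{\left(o,f \right)} = 5 f$
$I{\left(B,q \right)} = -8 + q$
$g = \sqrt{42798} \approx 206.88$
$r = - \frac{1}{38797}$ ($r = \frac{1}{-38904 + \left(-8 + 115\right)} = \frac{1}{-38904 + 107} = \frac{1}{-38797} = - \frac{1}{38797} \approx -2.5775 \cdot 10^{-5}$)
$\left(r + O{\left(27,-64 \right)}\right) \left(W{\left(19,-192 \right)} + g\right) = \left(- \frac{1}{38797} + 5 \left(-64\right)\right) \left(\left(43 - 19\right) + \sqrt{42798}\right) = \left(- \frac{1}{38797} - 320\right) \left(\left(43 - 19\right) + \sqrt{42798}\right) = - \frac{12415041 \left(24 + \sqrt{42798}\right)}{38797} = - \frac{297960984}{38797} - \frac{12415041 \sqrt{42798}}{38797}$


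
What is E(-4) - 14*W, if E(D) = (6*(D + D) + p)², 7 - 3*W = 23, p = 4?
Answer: 6032/3 ≈ 2010.7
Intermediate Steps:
W = -16/3 (W = 7/3 - ⅓*23 = 7/3 - 23/3 = -16/3 ≈ -5.3333)
E(D) = (4 + 12*D)² (E(D) = (6*(D + D) + 4)² = (6*(2*D) + 4)² = (12*D + 4)² = (4 + 12*D)²)
E(-4) - 14*W = 16*(1 + 3*(-4))² - 14*(-16/3) = 16*(1 - 12)² + 224/3 = 16*(-11)² + 224/3 = 16*121 + 224/3 = 1936 + 224/3 = 6032/3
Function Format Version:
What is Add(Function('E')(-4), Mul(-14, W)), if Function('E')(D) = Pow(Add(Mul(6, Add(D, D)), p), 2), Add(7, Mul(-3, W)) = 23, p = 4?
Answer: Rational(6032, 3) ≈ 2010.7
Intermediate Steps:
W = Rational(-16, 3) (W = Add(Rational(7, 3), Mul(Rational(-1, 3), 23)) = Add(Rational(7, 3), Rational(-23, 3)) = Rational(-16, 3) ≈ -5.3333)
Function('E')(D) = Pow(Add(4, Mul(12, D)), 2) (Function('E')(D) = Pow(Add(Mul(6, Add(D, D)), 4), 2) = Pow(Add(Mul(6, Mul(2, D)), 4), 2) = Pow(Add(Mul(12, D), 4), 2) = Pow(Add(4, Mul(12, D)), 2))
Add(Function('E')(-4), Mul(-14, W)) = Add(Mul(16, Pow(Add(1, Mul(3, -4)), 2)), Mul(-14, Rational(-16, 3))) = Add(Mul(16, Pow(Add(1, -12), 2)), Rational(224, 3)) = Add(Mul(16, Pow(-11, 2)), Rational(224, 3)) = Add(Mul(16, 121), Rational(224, 3)) = Add(1936, Rational(224, 3)) = Rational(6032, 3)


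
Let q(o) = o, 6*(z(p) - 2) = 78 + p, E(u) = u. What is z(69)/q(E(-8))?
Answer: -53/16 ≈ -3.3125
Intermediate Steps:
z(p) = 15 + p/6 (z(p) = 2 + (78 + p)/6 = 2 + (13 + p/6) = 15 + p/6)
z(69)/q(E(-8)) = (15 + (1/6)*69)/(-8) = (15 + 23/2)*(-1/8) = (53/2)*(-1/8) = -53/16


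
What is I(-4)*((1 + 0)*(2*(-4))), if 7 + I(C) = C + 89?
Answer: -624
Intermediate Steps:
I(C) = 82 + C (I(C) = -7 + (C + 89) = -7 + (89 + C) = 82 + C)
I(-4)*((1 + 0)*(2*(-4))) = (82 - 4)*((1 + 0)*(2*(-4))) = 78*(1*(-8)) = 78*(-8) = -624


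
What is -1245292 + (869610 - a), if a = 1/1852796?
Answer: -696062106873/1852796 ≈ -3.7568e+5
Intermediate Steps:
a = 1/1852796 ≈ 5.3973e-7
-1245292 + (869610 - a) = -1245292 + (869610 - 1*1/1852796) = -1245292 + (869610 - 1/1852796) = -1245292 + 1611209929559/1852796 = -696062106873/1852796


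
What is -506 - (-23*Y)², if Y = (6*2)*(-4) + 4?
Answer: -1024650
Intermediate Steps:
Y = -44 (Y = 12*(-4) + 4 = -48 + 4 = -44)
-506 - (-23*Y)² = -506 - (-23*(-44))² = -506 - 1*1012² = -506 - 1*1024144 = -506 - 1024144 = -1024650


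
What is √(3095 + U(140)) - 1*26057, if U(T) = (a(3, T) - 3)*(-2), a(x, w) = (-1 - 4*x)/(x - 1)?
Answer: -26057 + 3*√346 ≈ -26001.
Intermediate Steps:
a(x, w) = (-1 - 4*x)/(-1 + x)
U(T) = 19 (U(T) = ((-1 - 4*3)/(-1 + 3) - 3)*(-2) = ((-1 - 12)/2 - 3)*(-2) = ((½)*(-13) - 3)*(-2) = (-13/2 - 3)*(-2) = -19/2*(-2) = 19)
√(3095 + U(140)) - 1*26057 = √(3095 + 19) - 1*26057 = √3114 - 26057 = 3*√346 - 26057 = -26057 + 3*√346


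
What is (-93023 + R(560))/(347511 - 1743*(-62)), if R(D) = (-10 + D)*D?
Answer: 71659/151859 ≈ 0.47188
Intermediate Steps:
R(D) = D*(-10 + D)
(-93023 + R(560))/(347511 - 1743*(-62)) = (-93023 + 560*(-10 + 560))/(347511 - 1743*(-62)) = (-93023 + 560*550)/(347511 + 108066) = (-93023 + 308000)/455577 = 214977*(1/455577) = 71659/151859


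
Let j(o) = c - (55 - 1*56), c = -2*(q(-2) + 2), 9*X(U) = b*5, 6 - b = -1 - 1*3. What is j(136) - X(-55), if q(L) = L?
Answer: -41/9 ≈ -4.5556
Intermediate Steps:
b = 10 (b = 6 - (-1 - 1*3) = 6 - (-1 - 3) = 6 - 1*(-4) = 6 + 4 = 10)
X(U) = 50/9 (X(U) = (10*5)/9 = (⅑)*50 = 50/9)
c = 0 (c = -2*(-2 + 2) = -2*0 = 0)
j(o) = 1 (j(o) = 0 - (55 - 1*56) = 0 - (55 - 56) = 0 - 1*(-1) = 0 + 1 = 1)
j(136) - X(-55) = 1 - 1*50/9 = 1 - 50/9 = -41/9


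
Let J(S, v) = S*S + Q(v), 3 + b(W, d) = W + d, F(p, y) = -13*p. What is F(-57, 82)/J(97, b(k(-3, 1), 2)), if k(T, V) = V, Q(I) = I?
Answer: 741/9409 ≈ 0.078754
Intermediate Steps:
b(W, d) = -3 + W + d (b(W, d) = -3 + (W + d) = -3 + W + d)
J(S, v) = v + S² (J(S, v) = S*S + v = S² + v = v + S²)
F(-57, 82)/J(97, b(k(-3, 1), 2)) = (-13*(-57))/((-3 + 1 + 2) + 97²) = 741/(0 + 9409) = 741/9409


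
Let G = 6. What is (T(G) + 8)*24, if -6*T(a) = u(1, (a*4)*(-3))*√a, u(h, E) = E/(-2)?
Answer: 192 - 144*√6 ≈ -160.73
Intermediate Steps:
u(h, E) = -E/2 (u(h, E) = E*(-½) = -E/2)
T(a) = -a^(3/2) (T(a) = -(-a*4*(-3)/2)*√a/6 = -(-4*a*(-3)/2)*√a/6 = -(-(-6)*a)*√a/6 = -6*a*√a/6 = -a^(3/2))
(T(G) + 8)*24 = (-6^(3/2) + 8)*24 = (-6*√6 + 8)*24 = (8 - 6*√6)*24 = 192 - 144*√6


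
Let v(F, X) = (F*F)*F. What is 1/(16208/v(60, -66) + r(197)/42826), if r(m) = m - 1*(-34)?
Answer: 41296500/3321517 ≈ 12.433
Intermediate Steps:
v(F, X) = F³ (v(F, X) = F²*F = F³)
r(m) = 34 + m (r(m) = m + 34 = 34 + m)
1/(16208/v(60, -66) + r(197)/42826) = 1/(16208/(60³) + (34 + 197)/42826) = 1/(16208/216000 + 231*(1/42826)) = 1/(16208*(1/216000) + 33/6118) = 1/(1013/13500 + 33/6118) = 1/(3321517/41296500) = 41296500/3321517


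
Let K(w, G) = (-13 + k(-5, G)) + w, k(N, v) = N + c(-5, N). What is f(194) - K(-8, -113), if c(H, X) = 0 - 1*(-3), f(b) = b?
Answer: 217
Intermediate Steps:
c(H, X) = 3 (c(H, X) = 0 + 3 = 3)
k(N, v) = 3 + N (k(N, v) = N + 3 = 3 + N)
K(w, G) = -15 + w (K(w, G) = (-13 + (3 - 5)) + w = (-13 - 2) + w = -15 + w)
f(194) - K(-8, -113) = 194 - (-15 - 8) = 194 - 1*(-23) = 194 + 23 = 217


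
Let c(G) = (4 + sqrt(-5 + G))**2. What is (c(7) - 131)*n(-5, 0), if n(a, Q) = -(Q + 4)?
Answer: 452 - 32*sqrt(2) ≈ 406.75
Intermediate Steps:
n(a, Q) = -4 - Q (n(a, Q) = -(4 + Q) = -4 - Q)
(c(7) - 131)*n(-5, 0) = ((4 + sqrt(-5 + 7))**2 - 131)*(-4 - 1*0) = ((4 + sqrt(2))**2 - 131)*(-4 + 0) = (-131 + (4 + sqrt(2))**2)*(-4) = 524 - 4*(4 + sqrt(2))**2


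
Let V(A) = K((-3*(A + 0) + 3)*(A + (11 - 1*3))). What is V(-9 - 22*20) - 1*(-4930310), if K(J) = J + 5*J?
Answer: 1358210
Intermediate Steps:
K(J) = 6*J
V(A) = 6*(3 - 3*A)*(8 + A) (V(A) = 6*((-3*(A + 0) + 3)*(A + (11 - 1*3))) = 6*((-3*A + 3)*(A + (11 - 3))) = 6*((3 - 3*A)*(A + 8)) = 6*((3 - 3*A)*(8 + A)) = 6*(3 - 3*A)*(8 + A))
V(-9 - 22*20) - 1*(-4930310) = (144 - 126*(-9 - 22*20) - 18*(-9 - 22*20)²) - 1*(-4930310) = (144 - 126*(-9 - 440) - 18*(-9 - 440)²) + 4930310 = (144 - 126*(-449) - 18*(-449)²) + 4930310 = (144 + 56574 - 18*201601) + 4930310 = (144 + 56574 - 3628818) + 4930310 = -3572100 + 4930310 = 1358210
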